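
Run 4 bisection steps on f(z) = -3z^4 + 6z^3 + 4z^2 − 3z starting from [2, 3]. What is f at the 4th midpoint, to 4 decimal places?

-2.5547

midpoint 2.5: f = -5.9375 < 0 → [2, 2.5]
midpoint 2.25: f = 4.957031 > 0 → [2.25, 2.5]
midpoint 2.375: f = 0.366455 > 0 → [2.375, 2.5]
midpoint 2.4375: f = -2.5547 < 0 → [2.375, 2.4375]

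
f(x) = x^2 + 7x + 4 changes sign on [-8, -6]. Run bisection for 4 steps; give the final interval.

[-6.375, -6.25]

x = -7 gives f = 4, positive; keep [-7, -6]
x = -6.5 gives f = 0.75, positive; keep [-6.5, -6]
x = -6.25 gives f = -0.6875, negative; keep [-6.5, -6.25]
x = -6.375 gives f = 0.0156, positive; keep [-6.375, -6.25]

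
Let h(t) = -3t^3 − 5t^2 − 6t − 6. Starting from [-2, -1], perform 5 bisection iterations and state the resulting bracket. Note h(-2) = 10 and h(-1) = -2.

h(-1.5) = 1.875 > 0, so the root lies in [-1.5, -1]
h(-1.25) = -0.453125 < 0, so the root lies in [-1.5, -1.25]
h(-1.375) = 0.595703 > 0, so the root lies in [-1.375, -1.25]
h(-1.3125) = 0.0447 > 0, so the root lies in [-1.3125, -1.25]
h(-1.28125) = -0.2106 < 0, so the root lies in [-1.3125, -1.28125]

[-1.3125, -1.28125]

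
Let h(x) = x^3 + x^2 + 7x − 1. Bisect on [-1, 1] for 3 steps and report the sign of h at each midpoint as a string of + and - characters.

x = 0 gives h = -1, negative; keep [0, 1]
x = 0.5 gives h = 2.875, positive; keep [0, 0.5]
x = 0.25 gives h = 0.828125, positive; keep [0, 0.25]

-++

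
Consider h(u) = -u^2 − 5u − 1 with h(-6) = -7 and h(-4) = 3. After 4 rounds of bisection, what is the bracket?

[-4.875, -4.75]

h(-5) = -1 < 0, so the root lies in [-5, -4]
h(-4.5) = 1.25 > 0, so the root lies in [-5, -4.5]
h(-4.75) = 0.1875 > 0, so the root lies in [-5, -4.75]
h(-4.875) = -0.3906 < 0, so the root lies in [-4.875, -4.75]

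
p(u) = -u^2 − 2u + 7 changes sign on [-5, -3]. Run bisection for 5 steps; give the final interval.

midpoint -4: p = -1 < 0 → [-4, -3]
midpoint -3.5: p = 1.75 > 0 → [-4, -3.5]
midpoint -3.75: p = 0.4375 > 0 → [-4, -3.75]
midpoint -3.875: p = -0.2656 < 0 → [-3.875, -3.75]
midpoint -3.8125: p = 0.0898 > 0 → [-3.875, -3.8125]

[-3.875, -3.8125]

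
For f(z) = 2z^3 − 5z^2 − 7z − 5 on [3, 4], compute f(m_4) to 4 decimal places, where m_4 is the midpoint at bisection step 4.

z = 3.5 gives f = -5, negative; keep [3.5, 4]
z = 3.75 gives f = 3.90625, positive; keep [3.5, 3.75]
z = 3.625 gives f = -0.808594, negative; keep [3.625, 3.75]
z = 3.6875 gives f = 1.4819, positive; keep [3.625, 3.6875]

1.4819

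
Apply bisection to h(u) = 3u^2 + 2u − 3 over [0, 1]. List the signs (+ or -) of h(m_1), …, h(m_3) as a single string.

m = 0.5, h(m) = -1.25 (−); new bracket [0.5, 1]
m = 0.75, h(m) = 0.1875 (+); new bracket [0.5, 0.75]
m = 0.625, h(m) = -0.578125 (−); new bracket [0.625, 0.75]

-+-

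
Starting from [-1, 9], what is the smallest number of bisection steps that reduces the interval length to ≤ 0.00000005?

28

Width after n steps is 10/2^n. Need 2^n ≥ 10/0.00000005 = 200000000.
2^27 = 134217728 < 200000000 ≤ 2^28 = 268435456, so n = 28.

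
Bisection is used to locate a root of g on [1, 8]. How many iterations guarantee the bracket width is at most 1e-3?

Width after n steps is 7/2^n. Need 2^n ≥ 7/1e-3 = 7000.
2^12 = 4096 < 7000 ≤ 2^13 = 8192, so n = 13.

13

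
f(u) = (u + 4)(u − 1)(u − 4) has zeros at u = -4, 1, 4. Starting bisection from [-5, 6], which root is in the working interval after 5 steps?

m = 0.5, f(m) = 7.875 (+); new bracket [-5, 0.5]
m = -2.25, f(m) = 35.546875 (+); new bracket [-5, -2.25]
m = -3.625, f(m) = 13.224609 (+); new bracket [-5, -3.625]
m = -4.3125, f(m) = -13.8 (−); new bracket [-4.3125, -3.625]
m = -3.96875, f(m) = 1.2373 (+); new bracket [-4.3125, -3.96875]

-4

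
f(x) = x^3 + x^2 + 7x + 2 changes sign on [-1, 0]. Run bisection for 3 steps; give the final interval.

f(-0.5) = -1.375 < 0, so the root lies in [-0.5, 0]
f(-0.25) = 0.296875 > 0, so the root lies in [-0.5, -0.25]
f(-0.375) = -0.537109 < 0, so the root lies in [-0.375, -0.25]

[-0.375, -0.25]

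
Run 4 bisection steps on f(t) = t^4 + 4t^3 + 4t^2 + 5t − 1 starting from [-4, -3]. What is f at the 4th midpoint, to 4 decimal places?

1.3396

f(-3.5) = 9.0625 > 0, so the root lies in [-3.5, -3]
f(-3.25) = -0.746094 < 0, so the root lies in [-3.5, -3.25]
f(-3.375) = 3.6604 > 0, so the root lies in [-3.375, -3.25]
f(-3.3125) = 1.3396 > 0, so the root lies in [-3.3125, -3.25]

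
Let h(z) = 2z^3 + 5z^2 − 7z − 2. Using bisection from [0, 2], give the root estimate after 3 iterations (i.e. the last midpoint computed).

1.25

z = 1 gives h = -2, negative; keep [1, 2]
z = 1.5 gives h = 5.5, positive; keep [1, 1.5]
z = 1.25 gives h = 0.96875, positive; keep [1, 1.25]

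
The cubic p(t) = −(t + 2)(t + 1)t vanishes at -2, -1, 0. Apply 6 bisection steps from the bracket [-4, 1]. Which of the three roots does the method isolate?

midpoint -1.5: p = -0.375 < 0 → [-4, -1.5]
midpoint -2.75: p = 3.609375 > 0 → [-2.75, -1.5]
midpoint -2.125: p = 0.298828 > 0 → [-2.125, -1.5]
midpoint -1.8125: p = -0.2761 < 0 → [-2.125, -1.8125]
midpoint -1.96875: p = -0.0596 < 0 → [-2.125, -1.96875]
midpoint -2.046875: p = 0.1004 > 0 → [-2.046875, -1.96875]

-2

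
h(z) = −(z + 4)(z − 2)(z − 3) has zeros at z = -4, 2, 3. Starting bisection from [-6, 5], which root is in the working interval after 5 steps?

z = -0.5 gives h = -30.625, negative; keep [-6, -0.5]
z = -3.25 gives h = -24.609375, negative; keep [-6, -3.25]
z = -4.625 gives h = 31.572266, positive; keep [-4.625, -3.25]
z = -3.9375 gives h = -2.5745, negative; keep [-4.625, -3.9375]
z = -4.28125 gives h = 12.8631, positive; keep [-4.28125, -3.9375]

-4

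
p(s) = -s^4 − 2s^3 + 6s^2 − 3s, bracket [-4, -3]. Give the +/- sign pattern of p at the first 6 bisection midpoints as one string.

m = -3.5, p(m) = 19.6875 (+); new bracket [-4, -3.5]
m = -3.75, p(m) = 3.339844 (+); new bracket [-4, -3.75]
m = -3.875, p(m) = -7.37915 (−); new bracket [-3.875, -3.75]
m = -3.8125, p(m) = -1.7918 (−); new bracket [-3.8125, -3.75]
m = -3.78125, p(m) = 0.8298 (+); new bracket [-3.8125, -3.78125]
m = -3.796875, p(m) = -0.4669 (−); new bracket [-3.796875, -3.78125]

++--+-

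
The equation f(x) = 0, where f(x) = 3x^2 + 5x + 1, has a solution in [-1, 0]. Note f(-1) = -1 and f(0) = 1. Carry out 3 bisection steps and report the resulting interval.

x = -0.5 gives f = -0.75, negative; keep [-0.5, 0]
x = -0.25 gives f = -0.0625, negative; keep [-0.25, 0]
x = -0.125 gives f = 0.421875, positive; keep [-0.25, -0.125]

[-0.25, -0.125]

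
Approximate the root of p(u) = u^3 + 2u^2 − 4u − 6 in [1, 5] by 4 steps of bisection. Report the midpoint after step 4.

1.75

u = 3 gives p = 27, positive; keep [1, 3]
u = 2 gives p = 2, positive; keep [1, 2]
u = 1.5 gives p = -4.125, negative; keep [1.5, 2]
u = 1.75 gives p = -1.5156, negative; keep [1.75, 2]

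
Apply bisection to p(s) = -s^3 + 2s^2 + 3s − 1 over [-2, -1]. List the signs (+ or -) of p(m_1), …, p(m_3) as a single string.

p(-1.5) = 2.375 > 0, so the root lies in [-1.5, -1]
p(-1.25) = 0.328125 > 0, so the root lies in [-1.25, -1]
p(-1.125) = -0.419922 < 0, so the root lies in [-1.25, -1.125]

++-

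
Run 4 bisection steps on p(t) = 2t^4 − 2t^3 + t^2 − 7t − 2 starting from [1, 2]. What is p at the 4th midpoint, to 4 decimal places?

m = 1.5, p(m) = -6.875 (−); new bracket [1.5, 2]
m = 1.75, p(m) = -3.148438 (−); new bracket [1.75, 2]
m = 1.875, p(m) = -0.07373 (−); new bracket [1.875, 2]
m = 1.9375, p(m) = 1.8286 (+); new bracket [1.875, 1.9375]

1.8286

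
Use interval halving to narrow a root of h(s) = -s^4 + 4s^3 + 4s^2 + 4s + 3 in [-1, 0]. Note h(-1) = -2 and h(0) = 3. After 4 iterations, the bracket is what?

midpoint -0.5: h = 1.4375 > 0 → [-1, -0.5]
midpoint -0.75: h = 0.246094 > 0 → [-1, -0.75]
midpoint -0.875: h = -0.703369 < 0 → [-0.875, -0.75]
midpoint -0.8125: h = -0.1907 < 0 → [-0.8125, -0.75]

[-0.8125, -0.75]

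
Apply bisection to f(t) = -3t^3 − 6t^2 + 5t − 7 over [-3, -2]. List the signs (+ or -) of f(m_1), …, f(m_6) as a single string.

m = -2.5, f(m) = -10.125 (−); new bracket [-3, -2.5]
m = -2.75, f(m) = -3.734375 (−); new bracket [-3, -2.75]
m = -2.875, f(m) = 0.322266 (+); new bracket [-2.875, -2.75]
m = -2.8125, f(m) = -1.7815 (−); new bracket [-2.875, -2.8125]
m = -2.84375, f(m) = -0.7487 (−); new bracket [-2.875, -2.84375]
m = -2.859375, f(m) = -0.2181 (−); new bracket [-2.875, -2.859375]

--+---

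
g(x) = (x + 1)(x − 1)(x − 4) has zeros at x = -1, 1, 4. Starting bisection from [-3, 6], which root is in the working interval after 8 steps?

x = 1.5 gives g = -3.125, negative; keep [1.5, 6]
x = 3.75 gives g = -3.265625, negative; keep [3.75, 6]
x = 4.875 gives g = 19.919922, positive; keep [3.75, 4.875]
x = 4.3125 gives g = 5.4993, positive; keep [3.75, 4.3125]
x = 4.03125 gives g = 0.4766, positive; keep [3.75, 4.03125]
x = 3.890625 gives g = -1.5462, negative; keep [3.890625, 4.03125]
x = 3.9609375 gives g = -0.5738, negative; keep [3.9609375, 4.03125]
x = 3.99609375 gives g = -0.0585, negative; keep [3.99609375, 4.03125]

4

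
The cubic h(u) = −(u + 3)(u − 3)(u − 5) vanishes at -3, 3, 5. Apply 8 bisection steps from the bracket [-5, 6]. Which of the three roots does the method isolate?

-3

m = 0.5, h(m) = -39.375 (−); new bracket [-5, 0.5]
m = -2.25, h(m) = -28.546875 (−); new bracket [-5, -2.25]
m = -3.625, h(m) = 35.712891 (+); new bracket [-3.625, -2.25]
m = -2.9375, h(m) = -2.9456 (−); new bracket [-3.625, -2.9375]
m = -3.28125, h(m) = 14.6297 (+); new bracket [-3.28125, -2.9375]
m = -3.109375, h(m) = 5.4188 (+); new bracket [-3.109375, -2.9375]
m = -3.0234375, h(m) = 1.1327 (+); new bracket [-3.0234375, -2.9375]
m = -2.98046875, h(m) = -0.9322 (−); new bracket [-3.0234375, -2.98046875]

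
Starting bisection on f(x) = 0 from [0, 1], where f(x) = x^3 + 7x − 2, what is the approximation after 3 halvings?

0.375

f(0.5) = 1.625 > 0, so the root lies in [0, 0.5]
f(0.25) = -0.234375 < 0, so the root lies in [0.25, 0.5]
f(0.375) = 0.677734 > 0, so the root lies in [0.25, 0.375]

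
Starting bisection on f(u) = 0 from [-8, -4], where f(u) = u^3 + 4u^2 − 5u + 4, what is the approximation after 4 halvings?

-5.25

f(-6) = -38 < 0, so the root lies in [-6, -4]
f(-5) = 4 > 0, so the root lies in [-6, -5]
f(-5.5) = -13.875 < 0, so the root lies in [-5.5, -5]
f(-5.25) = -4.2031 < 0, so the root lies in [-5.25, -5]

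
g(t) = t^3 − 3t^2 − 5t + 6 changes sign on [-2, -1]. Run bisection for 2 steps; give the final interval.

[-2, -1.75]

m = -1.5, g(m) = 3.375 (+); new bracket [-2, -1.5]
m = -1.75, g(m) = 0.203125 (+); new bracket [-2, -1.75]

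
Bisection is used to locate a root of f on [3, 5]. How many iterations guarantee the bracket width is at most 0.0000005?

22

Width after n steps is 2/2^n. Need 2^n ≥ 2/0.0000005 = 4000000.
2^21 = 2097152 < 4000000 ≤ 2^22 = 4194304, so n = 22.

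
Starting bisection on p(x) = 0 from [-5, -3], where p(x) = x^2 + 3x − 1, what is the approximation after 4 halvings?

-3.375

p(-4) = 3 > 0, so the root lies in [-4, -3]
p(-3.5) = 0.75 > 0, so the root lies in [-3.5, -3]
p(-3.25) = -0.1875 < 0, so the root lies in [-3.5, -3.25]
p(-3.375) = 0.2656 > 0, so the root lies in [-3.375, -3.25]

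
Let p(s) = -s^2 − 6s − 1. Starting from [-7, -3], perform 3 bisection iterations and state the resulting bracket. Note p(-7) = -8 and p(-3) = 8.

[-6, -5.5]

midpoint -5: p = 4 > 0 → [-7, -5]
midpoint -6: p = -1 < 0 → [-6, -5]
midpoint -5.5: p = 1.75 > 0 → [-6, -5.5]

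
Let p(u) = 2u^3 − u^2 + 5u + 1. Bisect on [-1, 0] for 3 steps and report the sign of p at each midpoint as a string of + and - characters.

p(-0.5) = -2 < 0, so the root lies in [-0.5, 0]
p(-0.25) = -0.34375 < 0, so the root lies in [-0.25, 0]
p(-0.125) = 0.355469 > 0, so the root lies in [-0.25, -0.125]

--+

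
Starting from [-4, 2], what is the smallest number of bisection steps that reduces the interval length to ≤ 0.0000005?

24

Width after n steps is 6/2^n. Need 2^n ≥ 6/0.0000005 = 12000000.
2^23 = 8388608 < 12000000 ≤ 2^24 = 16777216, so n = 24.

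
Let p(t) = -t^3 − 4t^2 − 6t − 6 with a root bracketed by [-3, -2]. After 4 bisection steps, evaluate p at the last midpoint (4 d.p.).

p(-2.5) = -0.375 < 0, so the root lies in [-3, -2.5]
p(-2.75) = 1.046875 > 0, so the root lies in [-2.75, -2.5]
p(-2.625) = 0.275391 > 0, so the root lies in [-2.625, -2.5]
p(-2.5625) = -0.0642 < 0, so the root lies in [-2.625, -2.5625]

-0.0642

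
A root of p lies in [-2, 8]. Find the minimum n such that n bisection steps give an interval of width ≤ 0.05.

8

Width after n steps is 10/2^n. Need 2^n ≥ 10/0.05 = 200.
2^7 = 128 < 200 ≤ 2^8 = 256, so n = 8.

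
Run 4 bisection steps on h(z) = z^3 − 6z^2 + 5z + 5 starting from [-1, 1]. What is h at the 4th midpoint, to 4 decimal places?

z = 0 gives h = 5, positive; keep [-1, 0]
z = -0.5 gives h = 0.875, positive; keep [-1, -0.5]
z = -0.75 gives h = -2.546875, negative; keep [-0.75, -0.5]
z = -0.625 gives h = -0.7129, negative; keep [-0.625, -0.5]

-0.7129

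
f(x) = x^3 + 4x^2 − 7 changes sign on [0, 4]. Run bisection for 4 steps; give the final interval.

midpoint 2: f = 17 > 0 → [0, 2]
midpoint 1: f = -2 < 0 → [1, 2]
midpoint 1.5: f = 5.375 > 0 → [1, 1.5]
midpoint 1.25: f = 1.2031 > 0 → [1, 1.25]

[1, 1.25]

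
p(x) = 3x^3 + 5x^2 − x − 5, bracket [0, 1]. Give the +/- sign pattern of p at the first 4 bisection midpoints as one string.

---+

midpoint 0.5: p = -3.875 < 0 → [0.5, 1]
midpoint 0.75: p = -1.671875 < 0 → [0.75, 1]
midpoint 0.875: p = -0.037109 < 0 → [0.875, 1]
midpoint 0.9375: p = 0.929 > 0 → [0.875, 0.9375]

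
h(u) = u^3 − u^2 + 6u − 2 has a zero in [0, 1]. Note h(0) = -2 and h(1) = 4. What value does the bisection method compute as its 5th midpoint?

h(0.5) = 0.875 > 0, so the root lies in [0, 0.5]
h(0.25) = -0.546875 < 0, so the root lies in [0.25, 0.5]
h(0.375) = 0.162109 > 0, so the root lies in [0.25, 0.375]
h(0.3125) = -0.1921 < 0, so the root lies in [0.3125, 0.375]
h(0.34375) = -0.015 < 0, so the root lies in [0.34375, 0.375]

0.34375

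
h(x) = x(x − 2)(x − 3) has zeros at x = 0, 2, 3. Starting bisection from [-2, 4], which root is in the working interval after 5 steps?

0

h(1) = 2 > 0, so the root lies in [-2, 1]
h(-0.5) = -4.375 < 0, so the root lies in [-0.5, 1]
h(0.25) = 1.203125 > 0, so the root lies in [-0.5, 0.25]
h(-0.125) = -0.8301 < 0, so the root lies in [-0.125, 0.25]
h(0.0625) = 0.3557 > 0, so the root lies in [-0.125, 0.0625]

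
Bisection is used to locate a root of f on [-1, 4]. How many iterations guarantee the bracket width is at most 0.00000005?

27

Width after n steps is 5/2^n. Need 2^n ≥ 5/0.00000005 = 100000000.
2^26 = 67108864 < 100000000 ≤ 2^27 = 134217728, so n = 27.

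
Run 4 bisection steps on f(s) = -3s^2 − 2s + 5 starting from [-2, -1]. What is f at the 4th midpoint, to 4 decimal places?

-0.1680

midpoint -1.5: f = 1.25 > 0 → [-2, -1.5]
midpoint -1.75: f = -0.6875 < 0 → [-1.75, -1.5]
midpoint -1.625: f = 0.328125 > 0 → [-1.75, -1.625]
midpoint -1.6875: f = -0.168 < 0 → [-1.6875, -1.625]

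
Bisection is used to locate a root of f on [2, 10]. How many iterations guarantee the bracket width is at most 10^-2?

10

Width after n steps is 8/2^n. Need 2^n ≥ 8/10^-2 = 800.
2^9 = 512 < 800 ≤ 2^10 = 1024, so n = 10.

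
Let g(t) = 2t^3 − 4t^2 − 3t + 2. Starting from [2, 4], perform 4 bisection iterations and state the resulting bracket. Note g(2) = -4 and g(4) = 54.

m = 3, g(m) = 11 (+); new bracket [2, 3]
m = 2.5, g(m) = 0.75 (+); new bracket [2, 2.5]
m = 2.25, g(m) = -2.21875 (−); new bracket [2.25, 2.5]
m = 2.375, g(m) = -0.8945 (−); new bracket [2.375, 2.5]

[2.375, 2.5]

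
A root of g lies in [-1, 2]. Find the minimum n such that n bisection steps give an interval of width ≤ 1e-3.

12

Width after n steps is 3/2^n. Need 2^n ≥ 3/1e-3 = 3000.
2^11 = 2048 < 3000 ≤ 2^12 = 4096, so n = 12.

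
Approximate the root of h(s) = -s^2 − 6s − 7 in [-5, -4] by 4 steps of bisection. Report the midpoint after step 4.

midpoint -4.5: h = -0.25 < 0 → [-4.5, -4]
midpoint -4.25: h = 0.4375 > 0 → [-4.5, -4.25]
midpoint -4.375: h = 0.109375 > 0 → [-4.5, -4.375]
midpoint -4.4375: h = -0.0664 < 0 → [-4.4375, -4.375]

-4.4375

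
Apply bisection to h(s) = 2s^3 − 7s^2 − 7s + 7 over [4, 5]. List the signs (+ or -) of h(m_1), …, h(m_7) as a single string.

++-++-+

s = 4.5 gives h = 16, positive; keep [4, 4.5]
s = 4.25 gives h = 4.34375, positive; keep [4, 4.25]
s = 4.125 gives h = -0.605469, negative; keep [4.125, 4.25]
s = 4.1875 gives h = 1.7983, positive; keep [4.125, 4.1875]
s = 4.15625 gives h = 0.5789, positive; keep [4.125, 4.15625]
s = 4.140625 gives h = -0.0176, negative; keep [4.140625, 4.15625]
s = 4.1484375 gives h = 0.2796, positive; keep [4.140625, 4.1484375]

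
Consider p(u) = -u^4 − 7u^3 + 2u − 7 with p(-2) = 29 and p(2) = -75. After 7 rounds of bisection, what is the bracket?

u = 0 gives p = -7, negative; keep [-2, 0]
u = -1 gives p = -3, negative; keep [-2, -1]
u = -1.5 gives p = 8.5625, positive; keep [-1.5, -1]
u = -1.25 gives p = 1.7305, positive; keep [-1.25, -1]
u = -1.125 gives p = -0.885, negative; keep [-1.25, -1.125]
u = -1.1875 gives p = 0.3584, positive; keep [-1.1875, -1.125]
u = -1.15625 gives p = -0.2792, negative; keep [-1.1875, -1.15625]

[-1.1875, -1.15625]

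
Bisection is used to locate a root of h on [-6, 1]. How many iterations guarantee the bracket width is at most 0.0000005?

Width after n steps is 7/2^n. Need 2^n ≥ 7/0.0000005 = 14000000.
2^23 = 8388608 < 14000000 ≤ 2^24 = 16777216, so n = 24.

24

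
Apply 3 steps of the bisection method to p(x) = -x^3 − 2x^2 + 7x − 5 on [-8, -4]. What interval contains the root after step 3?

m = -6, p(m) = 97 (+); new bracket [-6, -4]
m = -5, p(m) = 35 (+); new bracket [-5, -4]
m = -4.5, p(m) = 14.125 (+); new bracket [-4.5, -4]

[-4.5, -4]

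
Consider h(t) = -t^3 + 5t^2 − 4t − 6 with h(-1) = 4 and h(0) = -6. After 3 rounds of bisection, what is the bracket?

h(-0.5) = -2.625 < 0, so the root lies in [-1, -0.5]
h(-0.75) = 0.234375 > 0, so the root lies in [-0.75, -0.5]
h(-0.625) = -1.302734 < 0, so the root lies in [-0.75, -0.625]

[-0.75, -0.625]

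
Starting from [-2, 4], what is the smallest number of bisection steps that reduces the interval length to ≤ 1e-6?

Width after n steps is 6/2^n. Need 2^n ≥ 6/1e-6 = 6000000.
2^22 = 4194304 < 6000000 ≤ 2^23 = 8388608, so n = 23.

23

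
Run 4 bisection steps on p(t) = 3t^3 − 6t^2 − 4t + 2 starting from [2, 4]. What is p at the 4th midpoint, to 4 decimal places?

m = 3, p(m) = 17 (+); new bracket [2, 3]
m = 2.5, p(m) = 1.375 (+); new bracket [2, 2.5]
m = 2.25, p(m) = -3.203125 (−); new bracket [2.25, 2.5]
m = 2.375, p(m) = -1.1543 (−); new bracket [2.375, 2.5]

-1.1543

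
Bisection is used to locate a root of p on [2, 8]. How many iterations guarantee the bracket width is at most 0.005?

11

Width after n steps is 6/2^n. Need 2^n ≥ 6/0.005 = 1200.
2^10 = 1024 < 1200 ≤ 2^11 = 2048, so n = 11.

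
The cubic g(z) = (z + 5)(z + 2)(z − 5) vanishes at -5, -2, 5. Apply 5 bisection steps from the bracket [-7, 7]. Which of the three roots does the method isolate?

5

m = 0, g(m) = -50 (−); new bracket [0, 7]
m = 3.5, g(m) = -70.125 (−); new bracket [3.5, 7]
m = 5.25, g(m) = 18.578125 (+); new bracket [3.5, 5.25]
m = 4.375, g(m) = -37.3535 (−); new bracket [4.375, 5.25]
m = 4.8125, g(m) = -12.5339 (−); new bracket [4.8125, 5.25]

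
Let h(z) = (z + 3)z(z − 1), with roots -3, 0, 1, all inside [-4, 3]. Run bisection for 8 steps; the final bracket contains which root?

m = -0.5, h(m) = 1.875 (+); new bracket [-4, -0.5]
m = -2.25, h(m) = 5.484375 (+); new bracket [-4, -2.25]
m = -3.125, h(m) = -1.611328 (−); new bracket [-3.125, -2.25]
m = -2.6875, h(m) = 3.0969 (+); new bracket [-3.125, -2.6875]
m = -2.90625, h(m) = 1.0643 (+); new bracket [-3.125, -2.90625]
m = -3.015625, h(m) = -0.1892 (−); new bracket [-3.015625, -2.90625]
m = -2.9609375, h(m) = 0.4581 (+); new bracket [-3.015625, -2.9609375]
m = -2.98828125, h(m) = 0.1397 (+); new bracket [-3.015625, -2.98828125]

-3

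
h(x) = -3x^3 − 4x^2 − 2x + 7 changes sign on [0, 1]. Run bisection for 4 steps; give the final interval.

[0.875, 0.9375]

midpoint 0.5: h = 4.625 > 0 → [0.5, 1]
midpoint 0.75: h = 1.984375 > 0 → [0.75, 1]
midpoint 0.875: h = 0.177734 > 0 → [0.875, 1]
midpoint 0.9375: h = -0.8625 < 0 → [0.875, 0.9375]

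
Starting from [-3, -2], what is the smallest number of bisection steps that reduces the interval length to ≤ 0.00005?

Width after n steps is 1/2^n. Need 2^n ≥ 1/0.00005 = 20000.
2^14 = 16384 < 20000 ≤ 2^15 = 32768, so n = 15.

15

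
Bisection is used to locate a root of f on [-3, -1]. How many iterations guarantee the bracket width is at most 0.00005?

16

Width after n steps is 2/2^n. Need 2^n ≥ 2/0.00005 = 40000.
2^15 = 32768 < 40000 ≤ 2^16 = 65536, so n = 16.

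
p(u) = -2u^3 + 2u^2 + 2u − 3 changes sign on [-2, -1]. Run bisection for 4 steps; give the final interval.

midpoint -1.5: p = 5.25 > 0 → [-1.5, -1]
midpoint -1.25: p = 1.53125 > 0 → [-1.25, -1]
midpoint -1.125: p = 0.128906 > 0 → [-1.125, -1]
midpoint -1.0625: p = -0.4683 < 0 → [-1.125, -1.0625]

[-1.125, -1.0625]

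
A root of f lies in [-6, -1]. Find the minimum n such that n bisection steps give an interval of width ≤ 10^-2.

Width after n steps is 5/2^n. Need 2^n ≥ 5/10^-2 = 500.
2^8 = 256 < 500 ≤ 2^9 = 512, so n = 9.

9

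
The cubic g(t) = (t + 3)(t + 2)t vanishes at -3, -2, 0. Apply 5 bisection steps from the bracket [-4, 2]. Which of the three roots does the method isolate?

0

g(-1) = -2 < 0, so the root lies in [-1, 2]
g(0.5) = 4.375 > 0, so the root lies in [-1, 0.5]
g(-0.25) = -1.203125 < 0, so the root lies in [-0.25, 0.5]
g(0.125) = 0.8301 > 0, so the root lies in [-0.25, 0.125]
g(-0.0625) = -0.3557 < 0, so the root lies in [-0.0625, 0.125]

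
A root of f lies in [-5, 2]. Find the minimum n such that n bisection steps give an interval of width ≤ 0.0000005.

Width after n steps is 7/2^n. Need 2^n ≥ 7/0.0000005 = 14000000.
2^23 = 8388608 < 14000000 ≤ 2^24 = 16777216, so n = 24.

24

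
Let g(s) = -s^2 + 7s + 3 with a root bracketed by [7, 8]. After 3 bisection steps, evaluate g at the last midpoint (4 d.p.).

g(7.5) = -0.75 < 0, so the root lies in [7, 7.5]
g(7.25) = 1.1875 > 0, so the root lies in [7.25, 7.5]
g(7.375) = 0.234375 > 0, so the root lies in [7.375, 7.5]

0.2344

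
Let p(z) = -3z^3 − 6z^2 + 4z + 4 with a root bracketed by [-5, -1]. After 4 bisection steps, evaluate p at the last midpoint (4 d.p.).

z = -3 gives p = 19, positive; keep [-3, -1]
z = -2 gives p = -4, negative; keep [-3, -2]
z = -2.5 gives p = 3.375, positive; keep [-2.5, -2]
z = -2.25 gives p = -1.2031, negative; keep [-2.5, -2.25]

-1.2031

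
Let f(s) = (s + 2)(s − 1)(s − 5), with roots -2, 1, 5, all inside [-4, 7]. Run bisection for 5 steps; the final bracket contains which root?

5

m = 1.5, f(m) = -6.125 (−); new bracket [1.5, 7]
m = 4.25, f(m) = -15.234375 (−); new bracket [4.25, 7]
m = 5.625, f(m) = 22.041016 (+); new bracket [4.25, 5.625]
m = 4.9375, f(m) = -1.7073 (−); new bracket [4.9375, 5.625]
m = 5.28125, f(m) = 8.7674 (+); new bracket [4.9375, 5.28125]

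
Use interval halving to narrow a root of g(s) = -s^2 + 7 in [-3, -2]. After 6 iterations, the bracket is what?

[-2.65625, -2.640625]

s = -2.5 gives g = 0.75, positive; keep [-3, -2.5]
s = -2.75 gives g = -0.5625, negative; keep [-2.75, -2.5]
s = -2.625 gives g = 0.109375, positive; keep [-2.75, -2.625]
s = -2.6875 gives g = -0.2227, negative; keep [-2.6875, -2.625]
s = -2.65625 gives g = -0.0557, negative; keep [-2.65625, -2.625]
s = -2.640625 gives g = 0.0271, positive; keep [-2.65625, -2.640625]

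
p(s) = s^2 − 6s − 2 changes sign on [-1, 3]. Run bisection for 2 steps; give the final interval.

[-1, 0]

midpoint 1: p = -7 < 0 → [-1, 1]
midpoint 0: p = -2 < 0 → [-1, 0]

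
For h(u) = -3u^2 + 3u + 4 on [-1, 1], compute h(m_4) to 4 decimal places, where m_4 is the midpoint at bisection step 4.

m = 0, h(m) = 4 (+); new bracket [-1, 0]
m = -0.5, h(m) = 1.75 (+); new bracket [-1, -0.5]
m = -0.75, h(m) = 0.0625 (+); new bracket [-1, -0.75]
m = -0.875, h(m) = -0.9219 (−); new bracket [-0.875, -0.75]

-0.9219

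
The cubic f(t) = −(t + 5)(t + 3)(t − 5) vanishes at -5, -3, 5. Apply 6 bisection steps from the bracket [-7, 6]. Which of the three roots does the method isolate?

f(-0.5) = 61.875 > 0, so the root lies in [-0.5, 6]
f(2.75) = 100.265625 > 0, so the root lies in [2.75, 6]
f(4.375) = 43.212891 > 0, so the root lies in [4.375, 6]
f(5.1875) = -15.6394 < 0, so the root lies in [4.375, 5.1875]
f(4.78125) = 16.6491 > 0, so the root lies in [4.78125, 5.1875]
f(4.984375) = 1.2456 > 0, so the root lies in [4.984375, 5.1875]

5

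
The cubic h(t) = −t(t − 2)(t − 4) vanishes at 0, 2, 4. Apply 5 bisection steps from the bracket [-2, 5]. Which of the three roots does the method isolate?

0

m = 1.5, h(m) = -1.875 (−); new bracket [-2, 1.5]
m = -0.25, h(m) = 2.390625 (+); new bracket [-0.25, 1.5]
m = 0.625, h(m) = -2.900391 (−); new bracket [-0.25, 0.625]
m = 0.1875, h(m) = -1.2957 (−); new bracket [-0.25, 0.1875]
m = -0.03125, h(m) = 0.2559 (+); new bracket [-0.03125, 0.1875]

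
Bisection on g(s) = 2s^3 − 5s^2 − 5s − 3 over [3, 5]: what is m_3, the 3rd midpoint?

3.25

midpoint 4: g = 25 > 0 → [3, 4]
midpoint 3.5: g = 4 > 0 → [3, 3.5]
midpoint 3.25: g = -3.40625 < 0 → [3.25, 3.5]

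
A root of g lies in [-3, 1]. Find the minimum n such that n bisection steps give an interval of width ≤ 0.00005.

Width after n steps is 4/2^n. Need 2^n ≥ 4/0.00005 = 80000.
2^16 = 65536 < 80000 ≤ 2^17 = 131072, so n = 17.

17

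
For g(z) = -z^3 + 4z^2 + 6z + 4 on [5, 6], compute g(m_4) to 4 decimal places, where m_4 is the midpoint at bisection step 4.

m = 5.5, g(m) = -8.375 (−); new bracket [5, 5.5]
m = 5.25, g(m) = 1.046875 (+); new bracket [5.25, 5.5]
m = 5.375, g(m) = -3.474609 (−); new bracket [5.25, 5.375]
m = 5.3125, g(m) = -1.1672 (−); new bracket [5.25, 5.3125]

-1.1672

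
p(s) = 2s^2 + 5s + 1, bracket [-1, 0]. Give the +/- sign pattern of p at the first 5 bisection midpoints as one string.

--+++

p(-0.5) = -1 < 0, so the root lies in [-0.5, 0]
p(-0.25) = -0.125 < 0, so the root lies in [-0.25, 0]
p(-0.125) = 0.40625 > 0, so the root lies in [-0.25, -0.125]
p(-0.1875) = 0.1328 > 0, so the root lies in [-0.25, -0.1875]
p(-0.21875) = 0.002 > 0, so the root lies in [-0.25, -0.21875]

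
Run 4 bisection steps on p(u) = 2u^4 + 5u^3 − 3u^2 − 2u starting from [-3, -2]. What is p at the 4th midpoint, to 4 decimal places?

u = -2.5 gives p = -13.75, negative; keep [-3, -2.5]
u = -2.75 gives p = -6.789062, negative; keep [-3, -2.75]
u = -2.875 gives p = -1.224121, negative; keep [-3, -2.875]
u = -2.9375 gives p = 2.1673, positive; keep [-2.9375, -2.875]

2.1673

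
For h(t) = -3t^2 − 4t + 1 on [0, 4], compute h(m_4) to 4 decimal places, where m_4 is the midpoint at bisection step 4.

t = 2 gives h = -19, negative; keep [0, 2]
t = 1 gives h = -6, negative; keep [0, 1]
t = 0.5 gives h = -1.75, negative; keep [0, 0.5]
t = 0.25 gives h = -0.1875, negative; keep [0, 0.25]

-0.1875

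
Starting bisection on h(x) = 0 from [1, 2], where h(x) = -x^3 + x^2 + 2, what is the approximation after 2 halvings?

m = 1.5, h(m) = 0.875 (+); new bracket [1.5, 2]
m = 1.75, h(m) = -0.296875 (−); new bracket [1.5, 1.75]

1.75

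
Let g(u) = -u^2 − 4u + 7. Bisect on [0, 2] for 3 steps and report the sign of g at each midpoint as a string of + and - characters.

u = 1 gives g = 2, positive; keep [1, 2]
u = 1.5 gives g = -1.25, negative; keep [1, 1.5]
u = 1.25 gives g = 0.4375, positive; keep [1.25, 1.5]

+-+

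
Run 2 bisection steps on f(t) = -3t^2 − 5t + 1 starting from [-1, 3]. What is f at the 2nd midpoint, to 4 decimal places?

m = 1, f(m) = -7 (−); new bracket [-1, 1]
m = 0, f(m) = 1 (+); new bracket [0, 1]

1.0000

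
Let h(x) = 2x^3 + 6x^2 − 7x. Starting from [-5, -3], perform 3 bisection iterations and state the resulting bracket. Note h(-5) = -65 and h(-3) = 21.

[-4, -3.75]

h(-4) = -4 < 0, so the root lies in [-4, -3]
h(-3.5) = 12.25 > 0, so the root lies in [-4, -3.5]
h(-3.75) = 5.15625 > 0, so the root lies in [-4, -3.75]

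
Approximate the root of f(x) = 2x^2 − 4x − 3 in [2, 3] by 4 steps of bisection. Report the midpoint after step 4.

midpoint 2.5: f = -0.5 < 0 → [2.5, 3]
midpoint 2.75: f = 1.125 > 0 → [2.5, 2.75]
midpoint 2.625: f = 0.28125 > 0 → [2.5, 2.625]
midpoint 2.5625: f = -0.1172 < 0 → [2.5625, 2.625]

2.5625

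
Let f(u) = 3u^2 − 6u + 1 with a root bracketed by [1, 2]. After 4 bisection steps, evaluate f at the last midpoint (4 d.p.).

-0.0195

midpoint 1.5: f = -1.25 < 0 → [1.5, 2]
midpoint 1.75: f = -0.3125 < 0 → [1.75, 2]
midpoint 1.875: f = 0.296875 > 0 → [1.75, 1.875]
midpoint 1.8125: f = -0.0195 < 0 → [1.8125, 1.875]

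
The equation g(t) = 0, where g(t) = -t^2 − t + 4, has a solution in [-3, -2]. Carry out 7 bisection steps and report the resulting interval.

[-2.5625, -2.5546875]

g(-2.5) = 0.25 > 0, so the root lies in [-3, -2.5]
g(-2.75) = -0.8125 < 0, so the root lies in [-2.75, -2.5]
g(-2.625) = -0.265625 < 0, so the root lies in [-2.625, -2.5]
g(-2.5625) = -0.0039 < 0, so the root lies in [-2.5625, -2.5]
g(-2.53125) = 0.124 > 0, so the root lies in [-2.5625, -2.53125]
g(-2.546875) = 0.0603 > 0, so the root lies in [-2.5625, -2.546875]
g(-2.5546875) = 0.0283 > 0, so the root lies in [-2.5625, -2.5546875]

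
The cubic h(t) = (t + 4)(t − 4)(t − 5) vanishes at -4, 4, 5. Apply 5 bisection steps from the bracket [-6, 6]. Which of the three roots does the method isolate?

-4

midpoint 0: h = 80 > 0 → [-6, 0]
midpoint -3: h = 56 > 0 → [-6, -3]
midpoint -4.5: h = -40.375 < 0 → [-4.5, -3]
midpoint -3.75: h = 16.9531 > 0 → [-4.5, -3.75]
midpoint -4.125: h = -9.2676 < 0 → [-4.125, -3.75]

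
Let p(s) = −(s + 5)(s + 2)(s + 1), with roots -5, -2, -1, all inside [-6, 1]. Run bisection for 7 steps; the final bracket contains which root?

p(-2.5) = -1.875 < 0, so the root lies in [-6, -2.5]
p(-4.25) = -5.484375 < 0, so the root lies in [-6, -4.25]
p(-5.125) = 1.611328 > 0, so the root lies in [-5.125, -4.25]
p(-4.6875) = -3.0969 < 0, so the root lies in [-5.125, -4.6875]
p(-4.90625) = -1.0643 < 0, so the root lies in [-5.125, -4.90625]
p(-5.015625) = 0.1892 > 0, so the root lies in [-5.015625, -4.90625]
p(-4.9609375) = -0.4581 < 0, so the root lies in [-5.015625, -4.9609375]

-5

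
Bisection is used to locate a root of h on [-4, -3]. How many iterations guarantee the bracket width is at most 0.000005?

Width after n steps is 1/2^n. Need 2^n ≥ 1/0.000005 = 200000.
2^17 = 131072 < 200000 ≤ 2^18 = 262144, so n = 18.

18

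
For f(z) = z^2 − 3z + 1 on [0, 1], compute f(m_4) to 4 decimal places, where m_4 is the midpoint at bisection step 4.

z = 0.5 gives f = -0.25, negative; keep [0, 0.5]
z = 0.25 gives f = 0.3125, positive; keep [0.25, 0.5]
z = 0.375 gives f = 0.015625, positive; keep [0.375, 0.5]
z = 0.4375 gives f = -0.1211, negative; keep [0.375, 0.4375]

-0.1211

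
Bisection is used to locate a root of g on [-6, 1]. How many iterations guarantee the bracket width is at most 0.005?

11

Width after n steps is 7/2^n. Need 2^n ≥ 7/0.005 = 1400.
2^10 = 1024 < 1400 ≤ 2^11 = 2048, so n = 11.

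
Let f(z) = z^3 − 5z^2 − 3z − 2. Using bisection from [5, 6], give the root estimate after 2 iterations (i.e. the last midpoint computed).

midpoint 5.5: f = -3.375 < 0 → [5.5, 6]
midpoint 5.75: f = 5.546875 > 0 → [5.5, 5.75]

5.75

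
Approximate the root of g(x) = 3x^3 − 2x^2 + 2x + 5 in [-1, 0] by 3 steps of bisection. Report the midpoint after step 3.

g(-0.5) = 3.125 > 0, so the root lies in [-1, -0.5]
g(-0.75) = 1.109375 > 0, so the root lies in [-1, -0.75]
g(-0.875) = -0.291016 < 0, so the root lies in [-0.875, -0.75]

-0.875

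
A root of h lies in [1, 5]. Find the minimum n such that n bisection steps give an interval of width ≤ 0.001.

12

Width after n steps is 4/2^n. Need 2^n ≥ 4/0.001 = 4000.
2^11 = 2048 < 4000 ≤ 2^12 = 4096, so n = 12.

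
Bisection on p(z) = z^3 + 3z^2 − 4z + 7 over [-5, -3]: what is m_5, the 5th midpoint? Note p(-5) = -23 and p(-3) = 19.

p(-4) = 7 > 0, so the root lies in [-5, -4]
p(-4.5) = -5.375 < 0, so the root lies in [-4.5, -4]
p(-4.25) = 1.421875 > 0, so the root lies in [-4.5, -4.25]
p(-4.375) = -1.8184 < 0, so the root lies in [-4.375, -4.25]
p(-4.3125) = -0.1594 < 0, so the root lies in [-4.3125, -4.25]

-4.3125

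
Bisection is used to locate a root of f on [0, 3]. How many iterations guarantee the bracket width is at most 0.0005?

13

Width after n steps is 3/2^n. Need 2^n ≥ 3/0.0005 = 6000.
2^12 = 4096 < 6000 ≤ 2^13 = 8192, so n = 13.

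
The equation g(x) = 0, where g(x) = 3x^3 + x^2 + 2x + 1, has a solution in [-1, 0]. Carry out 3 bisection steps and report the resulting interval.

m = -0.5, g(m) = -0.125 (−); new bracket [-0.5, 0]
m = -0.25, g(m) = 0.515625 (+); new bracket [-0.5, -0.25]
m = -0.375, g(m) = 0.232422 (+); new bracket [-0.5, -0.375]

[-0.5, -0.375]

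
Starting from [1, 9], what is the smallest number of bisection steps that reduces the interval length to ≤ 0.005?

11

Width after n steps is 8/2^n. Need 2^n ≥ 8/0.005 = 1600.
2^10 = 1024 < 1600 ≤ 2^11 = 2048, so n = 11.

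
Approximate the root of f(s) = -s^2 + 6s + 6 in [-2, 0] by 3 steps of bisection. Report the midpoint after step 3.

-0.75

f(-1) = -1 < 0, so the root lies in [-1, 0]
f(-0.5) = 2.75 > 0, so the root lies in [-1, -0.5]
f(-0.75) = 0.9375 > 0, so the root lies in [-1, -0.75]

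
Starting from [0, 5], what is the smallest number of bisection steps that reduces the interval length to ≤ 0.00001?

Width after n steps is 5/2^n. Need 2^n ≥ 5/0.00001 = 500000.
2^18 = 262144 < 500000 ≤ 2^19 = 524288, so n = 19.

19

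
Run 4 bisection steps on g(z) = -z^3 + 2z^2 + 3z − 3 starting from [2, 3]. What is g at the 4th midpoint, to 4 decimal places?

m = 2.5, g(m) = 1.375 (+); new bracket [2.5, 3]
m = 2.75, g(m) = -0.421875 (−); new bracket [2.5, 2.75]
m = 2.625, g(m) = 0.568359 (+); new bracket [2.625, 2.75]
m = 2.6875, g(m) = 0.0969 (+); new bracket [2.6875, 2.75]

0.0969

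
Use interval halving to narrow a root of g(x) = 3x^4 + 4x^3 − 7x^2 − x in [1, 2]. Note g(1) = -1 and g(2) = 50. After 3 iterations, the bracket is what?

m = 1.5, g(m) = 11.4375 (+); new bracket [1, 1.5]
m = 1.25, g(m) = 2.949219 (+); new bracket [1, 1.25]
m = 1.125, g(m) = 0.516357 (+); new bracket [1, 1.125]

[1, 1.125]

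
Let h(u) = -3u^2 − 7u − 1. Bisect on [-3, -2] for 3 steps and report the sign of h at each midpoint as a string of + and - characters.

--+

midpoint -2.5: h = -2.25 < 0 → [-2.5, -2]
midpoint -2.25: h = -0.4375 < 0 → [-2.25, -2]
midpoint -2.125: h = 0.328125 > 0 → [-2.25, -2.125]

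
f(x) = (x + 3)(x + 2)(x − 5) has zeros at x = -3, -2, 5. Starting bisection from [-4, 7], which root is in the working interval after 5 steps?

5

midpoint 1.5: f = -55.125 < 0 → [1.5, 7]
midpoint 4.25: f = -33.984375 < 0 → [4.25, 7]
midpoint 5.625: f = 41.103516 > 0 → [4.25, 5.625]
midpoint 4.9375: f = -3.4417 < 0 → [4.9375, 5.625]
midpoint 5.28125: f = 16.9588 > 0 → [4.9375, 5.28125]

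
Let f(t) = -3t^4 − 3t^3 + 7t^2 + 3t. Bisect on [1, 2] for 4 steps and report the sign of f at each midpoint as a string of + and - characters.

t = 1.5 gives f = -5.0625, negative; keep [1, 1.5]
t = 1.25 gives f = 1.503906, positive; keep [1.25, 1.5]
t = 1.375 gives f = -1.162842, negative; keep [1.25, 1.375]
t = 1.3125 gives f = 0.3105, positive; keep [1.3125, 1.375]

-+-+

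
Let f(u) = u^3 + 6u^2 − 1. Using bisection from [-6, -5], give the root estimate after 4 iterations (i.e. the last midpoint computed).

u = -5.5 gives f = 14.125, positive; keep [-6, -5.5]
u = -5.75 gives f = 7.265625, positive; keep [-6, -5.75]
u = -5.875 gives f = 3.314453, positive; keep [-6, -5.875]
u = -5.9375 gives f = 1.2034, positive; keep [-6, -5.9375]

-5.9375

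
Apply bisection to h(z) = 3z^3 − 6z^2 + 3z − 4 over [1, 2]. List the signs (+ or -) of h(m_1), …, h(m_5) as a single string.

midpoint 1.5: h = -2.875 < 0 → [1.5, 2]
midpoint 1.75: h = -1.046875 < 0 → [1.75, 2]
midpoint 1.875: h = 0.306641 > 0 → [1.75, 1.875]
midpoint 1.8125: h = -0.4104 < 0 → [1.8125, 1.875]
midpoint 1.84375: h = -0.0622 < 0 → [1.84375, 1.875]

--+--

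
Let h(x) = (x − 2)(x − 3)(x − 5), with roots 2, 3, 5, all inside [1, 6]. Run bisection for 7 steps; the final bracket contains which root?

5

h(3.5) = -1.125 < 0, so the root lies in [3.5, 6]
h(4.75) = -1.203125 < 0, so the root lies in [4.75, 6]
h(5.375) = 3.005859 > 0, so the root lies in [4.75, 5.375]
h(5.0625) = 0.3948 > 0, so the root lies in [4.75, 5.0625]
h(4.90625) = -0.5194 < 0, so the root lies in [4.90625, 5.0625]
h(4.984375) = -0.0925 < 0, so the root lies in [4.984375, 5.0625]
h(5.0234375) = 0.1434 > 0, so the root lies in [4.984375, 5.0234375]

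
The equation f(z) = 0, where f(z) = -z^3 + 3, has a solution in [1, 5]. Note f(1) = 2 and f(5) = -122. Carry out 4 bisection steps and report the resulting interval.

[1.25, 1.5]

m = 3, f(m) = -24 (−); new bracket [1, 3]
m = 2, f(m) = -5 (−); new bracket [1, 2]
m = 1.5, f(m) = -0.375 (−); new bracket [1, 1.5]
m = 1.25, f(m) = 1.0469 (+); new bracket [1.25, 1.5]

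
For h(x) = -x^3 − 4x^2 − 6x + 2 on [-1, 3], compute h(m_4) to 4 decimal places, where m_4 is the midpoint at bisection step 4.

midpoint 1: h = -9 < 0 → [-1, 1]
midpoint 0: h = 2 > 0 → [0, 1]
midpoint 0.5: h = -2.125 < 0 → [0, 0.5]
midpoint 0.25: h = 0.2344 > 0 → [0.25, 0.5]

0.2344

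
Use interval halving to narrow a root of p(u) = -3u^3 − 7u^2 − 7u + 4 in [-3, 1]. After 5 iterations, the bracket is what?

[0.375, 0.5]

u = -1 gives p = 7, positive; keep [-1, 1]
u = 0 gives p = 4, positive; keep [0, 1]
u = 0.5 gives p = -1.625, negative; keep [0, 0.5]
u = 0.25 gives p = 1.7656, positive; keep [0.25, 0.5]
u = 0.375 gives p = 0.2324, positive; keep [0.375, 0.5]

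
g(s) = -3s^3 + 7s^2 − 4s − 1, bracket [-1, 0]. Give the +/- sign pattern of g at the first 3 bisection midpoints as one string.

midpoint -0.5: g = 3.125 > 0 → [-0.5, 0]
midpoint -0.25: g = 0.484375 > 0 → [-0.25, 0]
midpoint -0.125: g = -0.384766 < 0 → [-0.25, -0.125]

++-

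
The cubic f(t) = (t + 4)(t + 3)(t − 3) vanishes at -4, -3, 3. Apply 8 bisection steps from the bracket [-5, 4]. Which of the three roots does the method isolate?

f(-0.5) = -30.625 < 0, so the root lies in [-0.5, 4]
f(1.75) = -34.140625 < 0, so the root lies in [1.75, 4]
f(2.875) = -5.048828 < 0, so the root lies in [2.875, 4]
f(3.4375) = 20.947 > 0, so the root lies in [2.875, 3.4375]
f(3.15625) = 6.8837 > 0, so the root lies in [2.875, 3.15625]
f(3.015625) = 0.6594 > 0, so the root lies in [2.875, 3.015625]
f(2.9453125) = -2.2582 < 0, so the root lies in [2.9453125, 3.015625]
f(2.98046875) = -0.8154 < 0, so the root lies in [2.98046875, 3.015625]

3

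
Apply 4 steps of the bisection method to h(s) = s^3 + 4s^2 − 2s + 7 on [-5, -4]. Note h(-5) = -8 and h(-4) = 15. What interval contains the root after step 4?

midpoint -4.5: h = 5.875 > 0 → [-5, -4.5]
midpoint -4.75: h = -0.421875 < 0 → [-4.75, -4.5]
midpoint -4.625: h = 2.880859 > 0 → [-4.75, -4.625]
midpoint -4.6875: h = 1.2688 > 0 → [-4.75, -4.6875]

[-4.75, -4.6875]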